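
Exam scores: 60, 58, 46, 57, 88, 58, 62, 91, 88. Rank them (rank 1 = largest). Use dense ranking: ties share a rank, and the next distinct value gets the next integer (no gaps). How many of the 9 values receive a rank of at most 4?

5

Sorted (descending): 91, 88, 88, 62, 60, 58, 58, 57, 46
The 2 values of 88 share dense rank 2.
The 2 values of 58 share dense rank 5.
Remaining distinct values take the next consecutive integers.
Ranks ≤ 4: {1, 2, 2, 3, 4} → 5 values.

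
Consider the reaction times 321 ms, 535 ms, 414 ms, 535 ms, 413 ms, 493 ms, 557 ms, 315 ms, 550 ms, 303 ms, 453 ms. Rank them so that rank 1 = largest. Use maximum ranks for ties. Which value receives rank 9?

Sorted (descending): 557, 550, 535, 535, 493, 453, 414, 413, 321, 315, 303
The 2 values of 535 occupy positions 3–4 → each gets rank 4.
Rank 9 → value 321.

321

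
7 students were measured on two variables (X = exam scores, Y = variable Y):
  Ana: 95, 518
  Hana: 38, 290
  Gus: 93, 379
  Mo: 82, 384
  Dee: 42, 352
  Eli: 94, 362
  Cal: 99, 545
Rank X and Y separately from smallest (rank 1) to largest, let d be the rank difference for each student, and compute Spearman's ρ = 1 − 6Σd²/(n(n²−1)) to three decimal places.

Ranks of variable 1: 6, 1, 4, 3, 2, 5, 7
Ranks of variable 2: 6, 1, 4, 5, 2, 3, 7
d = r₁ − r₂: 0, 0, 0, -2, 0, 2, 0
d²: 0, 0, 0, 4, 0, 4, 0; Σd² = 8
ρ = 1 − 6·8/(7·48) = 1 − 48/336 = 0.857

0.857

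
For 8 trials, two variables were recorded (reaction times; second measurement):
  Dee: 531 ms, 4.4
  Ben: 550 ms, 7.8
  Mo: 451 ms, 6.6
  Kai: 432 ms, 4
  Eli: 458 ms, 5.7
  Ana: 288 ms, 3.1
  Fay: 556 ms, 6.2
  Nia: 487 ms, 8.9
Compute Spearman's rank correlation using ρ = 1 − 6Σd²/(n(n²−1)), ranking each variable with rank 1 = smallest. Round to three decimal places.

0.571

Ranks of variable 1: 6, 7, 3, 2, 4, 1, 8, 5
Ranks of variable 2: 3, 7, 6, 2, 4, 1, 5, 8
d = r₁ − r₂: 3, 0, -3, 0, 0, 0, 3, -3
d²: 9, 0, 9, 0, 0, 0, 9, 9; Σd² = 36
ρ = 1 − 6·36/(8·63) = 1 − 216/504 = 0.571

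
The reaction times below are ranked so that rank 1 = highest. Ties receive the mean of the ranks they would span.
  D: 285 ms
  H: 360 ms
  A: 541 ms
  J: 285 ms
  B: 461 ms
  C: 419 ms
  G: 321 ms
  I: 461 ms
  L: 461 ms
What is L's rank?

3

Sorted (descending): 541, 461, 461, 461, 419, 360, 321, 285, 285
The 3 values of 461 occupy positions 2–4 → average rank 3.
The 2 values of 285 occupy positions 8–9 → average rank (8+9)/2 = 8.5.
L has value 461 ms → rank 3.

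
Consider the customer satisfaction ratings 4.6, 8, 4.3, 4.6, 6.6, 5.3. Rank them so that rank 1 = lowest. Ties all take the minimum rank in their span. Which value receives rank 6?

Sorted (ascending): 4.3, 4.6, 4.6, 5.3, 6.6, 8
The 2 values of 4.6 occupy positions 2–3 → each gets rank 2.
Rank 6 → value 8.

8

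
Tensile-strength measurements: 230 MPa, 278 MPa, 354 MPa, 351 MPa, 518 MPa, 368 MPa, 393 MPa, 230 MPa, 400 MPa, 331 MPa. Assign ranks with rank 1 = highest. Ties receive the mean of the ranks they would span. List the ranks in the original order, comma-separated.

9.5, 8, 5, 6, 1, 4, 3, 9.5, 2, 7

Sorted (descending): 518, 400, 393, 368, 354, 351, 331, 278, 230, 230
The 2 values of 230 occupy positions 9–10 → average rank (9+10)/2 = 9.5.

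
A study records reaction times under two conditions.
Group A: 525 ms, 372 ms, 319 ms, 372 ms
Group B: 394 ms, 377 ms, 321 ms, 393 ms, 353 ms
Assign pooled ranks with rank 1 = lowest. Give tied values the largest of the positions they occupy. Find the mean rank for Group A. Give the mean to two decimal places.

5.00

Sorted (ascending): 319, 321, 353, 372, 372, 377, 393, 394, 525
The 2 values of 372 occupy positions 4–5 → each gets rank 5.
Group A values → pooled ranks: 525→9, 372→5, 319→1, 372→5
Mean rank = (9 + 5 + 1 + 5) / 4 = 5.00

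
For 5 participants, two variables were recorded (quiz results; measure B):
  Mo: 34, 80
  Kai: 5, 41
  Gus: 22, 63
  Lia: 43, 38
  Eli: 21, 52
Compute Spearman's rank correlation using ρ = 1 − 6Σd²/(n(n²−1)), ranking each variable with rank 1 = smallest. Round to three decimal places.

0.000

Ranks of variable 1: 4, 1, 3, 5, 2
Ranks of variable 2: 5, 2, 4, 1, 3
d = r₁ − r₂: -1, -1, -1, 4, -1
d²: 1, 1, 1, 16, 1; Σd² = 20
ρ = 1 − 6·20/(5·24) = 1 − 120/120 = 0.000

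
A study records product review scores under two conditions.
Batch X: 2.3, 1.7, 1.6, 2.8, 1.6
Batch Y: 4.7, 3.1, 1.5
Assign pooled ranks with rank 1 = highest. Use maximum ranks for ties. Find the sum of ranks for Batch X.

Sorted (descending): 4.7, 3.1, 2.8, 2.3, 1.7, 1.6, 1.6, 1.5
The 2 values of 1.6 occupy positions 6–7 → each gets rank 7.
Batch X values → pooled ranks: 2.3→4, 1.7→5, 1.6→7, 2.8→3, 1.6→7
Rank sum = 4 + 5 + 7 + 3 + 7 = 26

26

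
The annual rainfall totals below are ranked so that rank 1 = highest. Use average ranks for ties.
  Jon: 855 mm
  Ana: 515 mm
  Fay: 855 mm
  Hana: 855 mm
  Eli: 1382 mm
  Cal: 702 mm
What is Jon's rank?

Sorted (descending): 1382, 855, 855, 855, 702, 515
The 3 values of 855 occupy positions 2–4 → average rank 3.
Jon has value 855 mm → rank 3.

3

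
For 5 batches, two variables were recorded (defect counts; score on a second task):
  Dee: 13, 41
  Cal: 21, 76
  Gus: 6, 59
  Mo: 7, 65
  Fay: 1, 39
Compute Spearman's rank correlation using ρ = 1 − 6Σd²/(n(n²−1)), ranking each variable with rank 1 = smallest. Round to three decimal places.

0.700

Ranks of variable 1: 4, 5, 2, 3, 1
Ranks of variable 2: 2, 5, 3, 4, 1
d = r₁ − r₂: 2, 0, -1, -1, 0
d²: 4, 0, 1, 1, 0; Σd² = 6
ρ = 1 − 6·6/(5·24) = 1 − 36/120 = 0.700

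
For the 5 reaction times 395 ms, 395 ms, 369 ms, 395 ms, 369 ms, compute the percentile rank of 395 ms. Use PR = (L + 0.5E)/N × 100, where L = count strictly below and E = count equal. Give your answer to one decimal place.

70.0

N = 5.
Strictly below 395: 2. Equal to 395: 3.
PR = (2 + 0.5·3)/5 × 100 = 70.0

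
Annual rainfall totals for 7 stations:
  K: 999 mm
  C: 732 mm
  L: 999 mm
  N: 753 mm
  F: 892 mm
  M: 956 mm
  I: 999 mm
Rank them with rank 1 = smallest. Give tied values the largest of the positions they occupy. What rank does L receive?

7

Sorted (ascending): 732, 753, 892, 956, 999, 999, 999
The 3 values of 999 occupy positions 5–7 → each gets rank 7.
L has value 999 mm → rank 7.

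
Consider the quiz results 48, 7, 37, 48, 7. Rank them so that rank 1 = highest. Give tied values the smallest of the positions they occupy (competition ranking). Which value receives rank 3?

Sorted (descending): 48, 48, 37, 7, 7
The 2 values of 48 occupy positions 1–2 → each gets rank 1.
The 2 values of 7 occupy positions 4–5 → each gets rank 4.
Rank 3 → value 37.

37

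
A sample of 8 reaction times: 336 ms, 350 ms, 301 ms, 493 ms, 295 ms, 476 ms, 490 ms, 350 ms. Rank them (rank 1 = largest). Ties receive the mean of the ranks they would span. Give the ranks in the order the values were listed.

Sorted (descending): 493, 490, 476, 350, 350, 336, 301, 295
The 2 values of 350 occupy positions 4–5 → average rank (4+5)/2 = 4.5.

6, 4.5, 7, 1, 8, 3, 2, 4.5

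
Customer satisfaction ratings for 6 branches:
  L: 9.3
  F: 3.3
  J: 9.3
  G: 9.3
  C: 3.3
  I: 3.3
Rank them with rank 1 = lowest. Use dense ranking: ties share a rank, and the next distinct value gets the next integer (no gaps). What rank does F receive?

Sorted (ascending): 3.3, 3.3, 3.3, 9.3, 9.3, 9.3
The 3 values of 3.3 share dense rank 1.
The 3 values of 9.3 share dense rank 2.
F has value 3.3 → rank 1.

1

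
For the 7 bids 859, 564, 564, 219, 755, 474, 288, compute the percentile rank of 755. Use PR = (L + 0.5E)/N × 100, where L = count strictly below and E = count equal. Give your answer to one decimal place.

N = 7.
Strictly below 755: 5. Equal to 755: 1.
PR = (5 + 0.5·1)/7 × 100 = 78.6

78.6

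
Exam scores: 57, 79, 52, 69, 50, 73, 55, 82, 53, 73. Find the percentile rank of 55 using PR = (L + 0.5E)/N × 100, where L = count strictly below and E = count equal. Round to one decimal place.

N = 10.
Strictly below 55: 3. Equal to 55: 1.
PR = (3 + 0.5·1)/10 × 100 = 35.0

35.0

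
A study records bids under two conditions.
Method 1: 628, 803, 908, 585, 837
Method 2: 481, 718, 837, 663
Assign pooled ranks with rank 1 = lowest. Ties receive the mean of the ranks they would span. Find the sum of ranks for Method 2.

Sorted (ascending): 481, 585, 628, 663, 718, 803, 837, 837, 908
The 2 values of 837 occupy positions 7–8 → average rank (7+8)/2 = 7.5.
Method 2 values → pooled ranks: 481→1, 718→5, 837→7.5, 663→4
Rank sum = 1 + 5 + 7.5 + 4 = 17.5

17.5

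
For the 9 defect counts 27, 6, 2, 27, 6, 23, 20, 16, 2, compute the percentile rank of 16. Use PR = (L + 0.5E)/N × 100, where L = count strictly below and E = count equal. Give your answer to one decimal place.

N = 9.
Strictly below 16: 4. Equal to 16: 1.
PR = (4 + 0.5·1)/9 × 100 = 50.0

50.0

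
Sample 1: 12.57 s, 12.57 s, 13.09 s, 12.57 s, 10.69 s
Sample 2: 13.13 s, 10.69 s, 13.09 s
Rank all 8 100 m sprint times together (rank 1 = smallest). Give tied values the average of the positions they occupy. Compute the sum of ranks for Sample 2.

16

Sorted (ascending): 10.69, 10.69, 12.57, 12.57, 12.57, 13.09, 13.09, 13.13
The 2 values of 10.69 occupy positions 1–2 → average rank (1+2)/2 = 1.5.
The 3 values of 12.57 occupy positions 3–5 → average rank 4.
The 2 values of 13.09 occupy positions 6–7 → average rank (6+7)/2 = 6.5.
Sample 2 values → pooled ranks: 13.13→8, 10.69→1.5, 13.09→6.5
Rank sum = 8 + 1.5 + 6.5 = 16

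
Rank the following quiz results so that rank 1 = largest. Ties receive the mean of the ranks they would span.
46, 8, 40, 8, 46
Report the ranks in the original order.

1.5, 4.5, 3, 4.5, 1.5

Sorted (descending): 46, 46, 40, 8, 8
The 2 values of 46 occupy positions 1–2 → average rank (1+2)/2 = 1.5.
The 2 values of 8 occupy positions 4–5 → average rank (4+5)/2 = 4.5.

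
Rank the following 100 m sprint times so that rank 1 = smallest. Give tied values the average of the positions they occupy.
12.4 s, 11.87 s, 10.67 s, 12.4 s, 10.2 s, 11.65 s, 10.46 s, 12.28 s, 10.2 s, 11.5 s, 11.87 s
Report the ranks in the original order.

10.5, 7.5, 4, 10.5, 1.5, 6, 3, 9, 1.5, 5, 7.5

Sorted (ascending): 10.2, 10.2, 10.46, 10.67, 11.5, 11.65, 11.87, 11.87, 12.28, 12.4, 12.4
The 2 values of 10.2 occupy positions 1–2 → average rank (1+2)/2 = 1.5.
The 2 values of 11.87 occupy positions 7–8 → average rank (7+8)/2 = 7.5.
The 2 values of 12.4 occupy positions 10–11 → average rank (10+11)/2 = 10.5.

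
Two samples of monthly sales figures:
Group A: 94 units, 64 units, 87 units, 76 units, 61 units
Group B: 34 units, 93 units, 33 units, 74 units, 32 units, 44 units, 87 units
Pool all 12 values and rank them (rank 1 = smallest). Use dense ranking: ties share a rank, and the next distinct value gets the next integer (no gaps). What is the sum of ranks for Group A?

39

Sorted (ascending): 32, 33, 34, 44, 61, 64, 74, 76, 87, 87, 93, 94
The 2 values of 87 share dense rank 9.
Remaining distinct values take the next consecutive integers.
Group A values → pooled ranks: 94→11, 64→6, 87→9, 76→8, 61→5
Rank sum = 11 + 6 + 9 + 8 + 5 = 39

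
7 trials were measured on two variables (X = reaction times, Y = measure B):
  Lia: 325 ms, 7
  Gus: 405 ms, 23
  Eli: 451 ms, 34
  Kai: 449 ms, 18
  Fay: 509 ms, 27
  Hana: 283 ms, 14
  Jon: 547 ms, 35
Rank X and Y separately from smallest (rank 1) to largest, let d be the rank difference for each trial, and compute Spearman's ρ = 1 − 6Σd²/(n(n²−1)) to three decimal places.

0.893

Ranks of variable 1: 2, 3, 5, 4, 6, 1, 7
Ranks of variable 2: 1, 4, 6, 3, 5, 2, 7
d = r₁ − r₂: 1, -1, -1, 1, 1, -1, 0
d²: 1, 1, 1, 1, 1, 1, 0; Σd² = 6
ρ = 1 − 6·6/(7·48) = 1 − 36/336 = 0.893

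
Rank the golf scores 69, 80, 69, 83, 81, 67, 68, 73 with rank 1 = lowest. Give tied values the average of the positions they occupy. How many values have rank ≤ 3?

2

Sorted (ascending): 67, 68, 69, 69, 73, 80, 81, 83
The 2 values of 69 occupy positions 3–4 → average rank (3+4)/2 = 3.5.
Ranks ≤ 3: {1, 2} → 2 values.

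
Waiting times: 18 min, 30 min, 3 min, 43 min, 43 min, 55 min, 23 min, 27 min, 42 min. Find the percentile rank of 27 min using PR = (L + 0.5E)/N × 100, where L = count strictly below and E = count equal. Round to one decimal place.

N = 9.
Strictly below 27: 3. Equal to 27: 1.
PR = (3 + 0.5·1)/9 × 100 = 38.9

38.9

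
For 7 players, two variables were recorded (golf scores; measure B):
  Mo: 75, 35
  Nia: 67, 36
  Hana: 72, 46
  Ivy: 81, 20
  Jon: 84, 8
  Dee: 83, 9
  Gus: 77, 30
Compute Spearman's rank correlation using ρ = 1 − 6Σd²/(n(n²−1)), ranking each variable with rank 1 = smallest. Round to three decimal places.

-0.964

Ranks of variable 1: 3, 1, 2, 5, 7, 6, 4
Ranks of variable 2: 5, 6, 7, 3, 1, 2, 4
d = r₁ − r₂: -2, -5, -5, 2, 6, 4, 0
d²: 4, 25, 25, 4, 36, 16, 0; Σd² = 110
ρ = 1 − 6·110/(7·48) = 1 − 660/336 = -0.964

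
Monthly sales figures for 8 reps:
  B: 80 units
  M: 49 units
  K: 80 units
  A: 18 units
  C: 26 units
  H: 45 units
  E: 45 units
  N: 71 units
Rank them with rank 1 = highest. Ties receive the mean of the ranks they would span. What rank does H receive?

5.5

Sorted (descending): 80, 80, 71, 49, 45, 45, 26, 18
The 2 values of 80 occupy positions 1–2 → average rank (1+2)/2 = 1.5.
The 2 values of 45 occupy positions 5–6 → average rank (5+6)/2 = 5.5.
H has value 45 units → rank 5.5.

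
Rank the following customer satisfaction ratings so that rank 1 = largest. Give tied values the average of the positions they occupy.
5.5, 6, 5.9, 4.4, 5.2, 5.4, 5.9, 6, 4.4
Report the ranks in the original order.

Sorted (descending): 6, 6, 5.9, 5.9, 5.5, 5.4, 5.2, 4.4, 4.4
The 2 values of 6 occupy positions 1–2 → average rank (1+2)/2 = 1.5.
The 2 values of 5.9 occupy positions 3–4 → average rank (3+4)/2 = 3.5.
The 2 values of 4.4 occupy positions 8–9 → average rank (8+9)/2 = 8.5.

5, 1.5, 3.5, 8.5, 7, 6, 3.5, 1.5, 8.5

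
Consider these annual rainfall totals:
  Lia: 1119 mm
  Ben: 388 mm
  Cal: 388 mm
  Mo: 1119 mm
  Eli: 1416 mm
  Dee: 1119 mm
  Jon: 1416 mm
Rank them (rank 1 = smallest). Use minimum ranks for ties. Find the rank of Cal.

1

Sorted (ascending): 388, 388, 1119, 1119, 1119, 1416, 1416
The 2 values of 388 occupy positions 1–2 → each gets rank 1.
The 3 values of 1119 occupy positions 3–5 → each gets rank 3.
The 2 values of 1416 occupy positions 6–7 → each gets rank 6.
Cal has value 388 mm → rank 1.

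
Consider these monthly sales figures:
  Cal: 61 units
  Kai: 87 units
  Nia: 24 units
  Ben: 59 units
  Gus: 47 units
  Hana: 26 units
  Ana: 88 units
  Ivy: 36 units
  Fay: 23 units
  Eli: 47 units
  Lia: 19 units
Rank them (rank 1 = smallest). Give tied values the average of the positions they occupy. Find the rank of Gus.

Sorted (ascending): 19, 23, 24, 26, 36, 47, 47, 59, 61, 87, 88
The 2 values of 47 occupy positions 6–7 → average rank (6+7)/2 = 6.5.
Gus has value 47 units → rank 6.5.

6.5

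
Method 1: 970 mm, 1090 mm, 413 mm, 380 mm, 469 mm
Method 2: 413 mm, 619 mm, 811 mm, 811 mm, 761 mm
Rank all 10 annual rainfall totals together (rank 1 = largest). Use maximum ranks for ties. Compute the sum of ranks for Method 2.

Sorted (descending): 1090, 970, 811, 811, 761, 619, 469, 413, 413, 380
The 2 values of 811 occupy positions 3–4 → each gets rank 4.
The 2 values of 413 occupy positions 8–9 → each gets rank 9.
Method 2 values → pooled ranks: 413→9, 619→6, 811→4, 811→4, 761→5
Rank sum = 9 + 6 + 4 + 4 + 5 = 28

28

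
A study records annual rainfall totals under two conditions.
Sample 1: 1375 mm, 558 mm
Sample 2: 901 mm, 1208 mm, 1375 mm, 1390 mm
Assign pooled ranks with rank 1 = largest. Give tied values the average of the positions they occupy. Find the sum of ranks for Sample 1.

8.5

Sorted (descending): 1390, 1375, 1375, 1208, 901, 558
The 2 values of 1375 occupy positions 2–3 → average rank (2+3)/2 = 2.5.
Sample 1 values → pooled ranks: 1375→2.5, 558→6
Rank sum = 2.5 + 6 = 8.5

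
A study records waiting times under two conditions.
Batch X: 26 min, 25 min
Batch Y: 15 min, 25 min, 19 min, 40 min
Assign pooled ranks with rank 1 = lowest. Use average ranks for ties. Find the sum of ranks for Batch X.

8.5

Sorted (ascending): 15, 19, 25, 25, 26, 40
The 2 values of 25 occupy positions 3–4 → average rank (3+4)/2 = 3.5.
Batch X values → pooled ranks: 26→5, 25→3.5
Rank sum = 5 + 3.5 = 8.5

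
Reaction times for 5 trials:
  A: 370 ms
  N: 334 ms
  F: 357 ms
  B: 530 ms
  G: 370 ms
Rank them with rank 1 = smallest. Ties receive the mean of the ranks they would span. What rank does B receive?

5

Sorted (ascending): 334, 357, 370, 370, 530
The 2 values of 370 occupy positions 3–4 → average rank (3+4)/2 = 3.5.
B has value 530 ms → rank 5.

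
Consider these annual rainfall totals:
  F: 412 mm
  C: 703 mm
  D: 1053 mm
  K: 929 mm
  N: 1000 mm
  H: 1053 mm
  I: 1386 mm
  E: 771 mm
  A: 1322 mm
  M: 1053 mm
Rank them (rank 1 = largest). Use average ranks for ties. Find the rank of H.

Sorted (descending): 1386, 1322, 1053, 1053, 1053, 1000, 929, 771, 703, 412
The 3 values of 1053 occupy positions 3–5 → average rank 4.
H has value 1053 mm → rank 4.

4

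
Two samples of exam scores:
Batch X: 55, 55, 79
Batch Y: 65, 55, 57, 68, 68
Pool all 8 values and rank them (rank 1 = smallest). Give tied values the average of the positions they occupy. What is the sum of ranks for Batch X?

Sorted (ascending): 55, 55, 55, 57, 65, 68, 68, 79
The 3 values of 55 occupy positions 1–3 → average rank 2.
The 2 values of 68 occupy positions 6–7 → average rank (6+7)/2 = 6.5.
Batch X values → pooled ranks: 55→2, 55→2, 79→8
Rank sum = 2 + 2 + 8 = 12

12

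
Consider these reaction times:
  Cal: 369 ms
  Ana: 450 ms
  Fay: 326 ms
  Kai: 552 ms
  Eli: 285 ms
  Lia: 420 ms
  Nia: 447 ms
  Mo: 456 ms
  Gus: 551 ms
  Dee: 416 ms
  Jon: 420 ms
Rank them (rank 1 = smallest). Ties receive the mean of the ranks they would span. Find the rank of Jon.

Sorted (ascending): 285, 326, 369, 416, 420, 420, 447, 450, 456, 551, 552
The 2 values of 420 occupy positions 5–6 → average rank (5+6)/2 = 5.5.
Jon has value 420 ms → rank 5.5.

5.5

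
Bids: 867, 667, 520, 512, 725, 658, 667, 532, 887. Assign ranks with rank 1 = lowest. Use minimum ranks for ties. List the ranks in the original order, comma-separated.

Sorted (ascending): 512, 520, 532, 658, 667, 667, 725, 867, 887
The 2 values of 667 occupy positions 5–6 → each gets rank 5.

8, 5, 2, 1, 7, 4, 5, 3, 9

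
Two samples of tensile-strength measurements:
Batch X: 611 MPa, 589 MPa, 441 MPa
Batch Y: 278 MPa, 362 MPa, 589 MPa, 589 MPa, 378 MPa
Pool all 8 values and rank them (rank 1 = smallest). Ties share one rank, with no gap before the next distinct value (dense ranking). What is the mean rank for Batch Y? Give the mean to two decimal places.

Sorted (ascending): 278, 362, 378, 441, 589, 589, 589, 611
The 3 values of 589 share dense rank 5.
Remaining distinct values take the next consecutive integers.
Batch Y values → pooled ranks: 278→1, 362→2, 589→5, 589→5, 378→3
Mean rank = (1 + 2 + 5 + 5 + 3) / 5 = 3.20

3.20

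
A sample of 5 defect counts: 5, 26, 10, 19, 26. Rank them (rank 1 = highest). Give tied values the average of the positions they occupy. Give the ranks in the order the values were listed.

Sorted (descending): 26, 26, 19, 10, 5
The 2 values of 26 occupy positions 1–2 → average rank (1+2)/2 = 1.5.

5, 1.5, 4, 3, 1.5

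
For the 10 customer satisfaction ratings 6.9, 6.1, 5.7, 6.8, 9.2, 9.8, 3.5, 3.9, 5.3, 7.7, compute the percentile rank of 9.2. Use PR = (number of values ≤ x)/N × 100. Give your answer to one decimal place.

90.0

N = 10.
Strictly below 9.2: 8. Equal to 9.2: 1.
PR = 9/10 × 100 = 90.0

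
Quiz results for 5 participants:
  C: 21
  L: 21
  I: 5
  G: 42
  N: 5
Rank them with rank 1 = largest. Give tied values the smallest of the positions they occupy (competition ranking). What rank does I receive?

4

Sorted (descending): 42, 21, 21, 5, 5
The 2 values of 21 occupy positions 2–3 → each gets rank 2.
The 2 values of 5 occupy positions 4–5 → each gets rank 4.
I has value 5 → rank 4.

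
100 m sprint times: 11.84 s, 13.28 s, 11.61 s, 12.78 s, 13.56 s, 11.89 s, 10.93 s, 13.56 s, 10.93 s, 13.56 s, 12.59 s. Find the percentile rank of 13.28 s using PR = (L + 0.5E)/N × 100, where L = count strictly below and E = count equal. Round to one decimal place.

N = 11.
Strictly below 13.28: 7. Equal to 13.28: 1.
PR = (7 + 0.5·1)/11 × 100 = 68.2

68.2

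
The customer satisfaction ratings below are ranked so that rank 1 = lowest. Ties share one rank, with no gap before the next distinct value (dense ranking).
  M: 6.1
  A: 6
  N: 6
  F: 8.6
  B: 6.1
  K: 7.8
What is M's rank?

Sorted (ascending): 6, 6, 6.1, 6.1, 7.8, 8.6
The 2 values of 6 share dense rank 1.
The 2 values of 6.1 share dense rank 2.
Remaining distinct values take the next consecutive integers.
M has value 6.1 → rank 2.

2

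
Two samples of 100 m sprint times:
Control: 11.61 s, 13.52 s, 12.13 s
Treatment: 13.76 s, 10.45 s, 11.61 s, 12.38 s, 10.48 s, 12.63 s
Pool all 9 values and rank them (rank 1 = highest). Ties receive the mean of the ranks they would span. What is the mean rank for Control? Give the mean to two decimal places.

Sorted (descending): 13.76, 13.52, 12.63, 12.38, 12.13, 11.61, 11.61, 10.48, 10.45
The 2 values of 11.61 occupy positions 6–7 → average rank (6+7)/2 = 6.5.
Control values → pooled ranks: 11.61→6.5, 13.52→2, 12.13→5
Mean rank = (6.5 + 2 + 5) / 3 = 4.50

4.50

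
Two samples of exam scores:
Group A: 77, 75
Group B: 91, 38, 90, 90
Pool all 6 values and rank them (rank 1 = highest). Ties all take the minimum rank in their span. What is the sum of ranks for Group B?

11

Sorted (descending): 91, 90, 90, 77, 75, 38
The 2 values of 90 occupy positions 2–3 → each gets rank 2.
Group B values → pooled ranks: 91→1, 38→6, 90→2, 90→2
Rank sum = 1 + 6 + 2 + 2 = 11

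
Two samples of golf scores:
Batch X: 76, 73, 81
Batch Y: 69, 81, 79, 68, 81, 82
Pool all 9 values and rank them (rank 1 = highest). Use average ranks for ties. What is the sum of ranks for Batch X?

Sorted (descending): 82, 81, 81, 81, 79, 76, 73, 69, 68
The 3 values of 81 occupy positions 2–4 → average rank 3.
Batch X values → pooled ranks: 76→6, 73→7, 81→3
Rank sum = 6 + 7 + 3 = 16

16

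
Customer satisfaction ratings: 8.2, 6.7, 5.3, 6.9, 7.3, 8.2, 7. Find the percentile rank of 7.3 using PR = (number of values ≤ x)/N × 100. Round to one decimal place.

71.4

N = 7.
Strictly below 7.3: 4. Equal to 7.3: 1.
PR = 5/7 × 100 = 71.4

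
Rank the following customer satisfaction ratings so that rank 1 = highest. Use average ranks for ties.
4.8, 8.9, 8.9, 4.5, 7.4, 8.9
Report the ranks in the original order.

5, 2, 2, 6, 4, 2

Sorted (descending): 8.9, 8.9, 8.9, 7.4, 4.8, 4.5
The 3 values of 8.9 occupy positions 1–3 → average rank 2.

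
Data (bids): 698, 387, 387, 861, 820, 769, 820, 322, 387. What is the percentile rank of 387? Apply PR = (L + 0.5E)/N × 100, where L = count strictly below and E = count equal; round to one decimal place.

N = 9.
Strictly below 387: 1. Equal to 387: 3.
PR = (1 + 0.5·3)/9 × 100 = 27.8

27.8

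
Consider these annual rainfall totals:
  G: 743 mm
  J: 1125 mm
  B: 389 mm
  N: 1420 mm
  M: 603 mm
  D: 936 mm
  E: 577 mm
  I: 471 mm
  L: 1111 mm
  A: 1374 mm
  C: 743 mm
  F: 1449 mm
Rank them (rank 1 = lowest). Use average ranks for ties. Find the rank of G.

5.5

Sorted (ascending): 389, 471, 577, 603, 743, 743, 936, 1111, 1125, 1374, 1420, 1449
The 2 values of 743 occupy positions 5–6 → average rank (5+6)/2 = 5.5.
G has value 743 mm → rank 5.5.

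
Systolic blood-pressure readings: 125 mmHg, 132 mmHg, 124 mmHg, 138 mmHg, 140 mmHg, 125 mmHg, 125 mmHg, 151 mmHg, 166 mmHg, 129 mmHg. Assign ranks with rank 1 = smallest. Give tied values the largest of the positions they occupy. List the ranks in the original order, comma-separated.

4, 6, 1, 7, 8, 4, 4, 9, 10, 5

Sorted (ascending): 124, 125, 125, 125, 129, 132, 138, 140, 151, 166
The 3 values of 125 occupy positions 2–4 → each gets rank 4.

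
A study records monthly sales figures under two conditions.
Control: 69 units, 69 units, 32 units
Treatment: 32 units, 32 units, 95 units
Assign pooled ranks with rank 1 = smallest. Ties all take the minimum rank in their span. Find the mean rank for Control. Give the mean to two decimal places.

Sorted (ascending): 32, 32, 32, 69, 69, 95
The 3 values of 32 occupy positions 1–3 → each gets rank 1.
The 2 values of 69 occupy positions 4–5 → each gets rank 4.
Control values → pooled ranks: 69→4, 69→4, 32→1
Mean rank = (4 + 4 + 1) / 3 = 3.00

3.00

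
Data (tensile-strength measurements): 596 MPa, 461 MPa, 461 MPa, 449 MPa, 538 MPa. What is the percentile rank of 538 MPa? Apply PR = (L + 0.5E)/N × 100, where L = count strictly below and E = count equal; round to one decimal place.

70.0

N = 5.
Strictly below 538: 3. Equal to 538: 1.
PR = (3 + 0.5·1)/5 × 100 = 70.0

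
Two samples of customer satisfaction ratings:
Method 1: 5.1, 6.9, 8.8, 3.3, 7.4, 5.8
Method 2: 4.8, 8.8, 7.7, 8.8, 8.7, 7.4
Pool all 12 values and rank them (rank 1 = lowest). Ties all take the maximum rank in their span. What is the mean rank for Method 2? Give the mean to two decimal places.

Sorted (ascending): 3.3, 4.8, 5.1, 5.8, 6.9, 7.4, 7.4, 7.7, 8.7, 8.8, 8.8, 8.8
The 2 values of 7.4 occupy positions 6–7 → each gets rank 7.
The 3 values of 8.8 occupy positions 10–12 → each gets rank 12.
Method 2 values → pooled ranks: 4.8→2, 8.8→12, 7.7→8, 8.8→12, 8.7→9, 7.4→7
Mean rank = (2 + 12 + 8 + 12 + 9 + 7) / 6 = 8.33

8.33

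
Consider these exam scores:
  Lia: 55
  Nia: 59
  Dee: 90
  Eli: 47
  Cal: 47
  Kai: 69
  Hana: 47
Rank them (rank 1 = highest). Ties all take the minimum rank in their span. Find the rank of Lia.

4

Sorted (descending): 90, 69, 59, 55, 47, 47, 47
The 3 values of 47 occupy positions 5–7 → each gets rank 5.
Lia has value 55 → rank 4.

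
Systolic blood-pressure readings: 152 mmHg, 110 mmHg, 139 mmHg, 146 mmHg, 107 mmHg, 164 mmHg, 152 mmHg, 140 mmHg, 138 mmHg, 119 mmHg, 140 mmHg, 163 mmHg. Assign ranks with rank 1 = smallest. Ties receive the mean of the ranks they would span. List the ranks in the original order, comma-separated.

9.5, 2, 5, 8, 1, 12, 9.5, 6.5, 4, 3, 6.5, 11

Sorted (ascending): 107, 110, 119, 138, 139, 140, 140, 146, 152, 152, 163, 164
The 2 values of 140 occupy positions 6–7 → average rank (6+7)/2 = 6.5.
The 2 values of 152 occupy positions 9–10 → average rank (9+10)/2 = 9.5.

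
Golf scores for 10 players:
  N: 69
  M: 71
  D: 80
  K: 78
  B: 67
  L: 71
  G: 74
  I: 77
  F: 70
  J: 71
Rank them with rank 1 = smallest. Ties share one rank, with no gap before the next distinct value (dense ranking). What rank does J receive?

4

Sorted (ascending): 67, 69, 70, 71, 71, 71, 74, 77, 78, 80
The 3 values of 71 share dense rank 4.
Remaining distinct values take the next consecutive integers.
J has value 71 → rank 4.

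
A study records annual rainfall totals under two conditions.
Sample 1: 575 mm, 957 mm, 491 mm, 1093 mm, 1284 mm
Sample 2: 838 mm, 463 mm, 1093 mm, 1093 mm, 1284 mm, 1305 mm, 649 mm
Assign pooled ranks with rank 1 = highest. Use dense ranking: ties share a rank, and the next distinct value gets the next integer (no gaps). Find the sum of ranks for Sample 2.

29

Sorted (descending): 1305, 1284, 1284, 1093, 1093, 1093, 957, 838, 649, 575, 491, 463
The 2 values of 1284 share dense rank 2.
The 3 values of 1093 share dense rank 3.
Remaining distinct values take the next consecutive integers.
Sample 2 values → pooled ranks: 838→5, 463→9, 1093→3, 1093→3, 1284→2, 1305→1, 649→6
Rank sum = 5 + 9 + 3 + 3 + 2 + 1 + 6 = 29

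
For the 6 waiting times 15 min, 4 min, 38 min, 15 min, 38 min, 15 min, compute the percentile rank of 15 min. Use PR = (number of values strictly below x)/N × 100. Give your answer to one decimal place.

16.7

N = 6.
Strictly below 15: 1. Equal to 15: 3.
PR = 1/6 × 100 = 16.7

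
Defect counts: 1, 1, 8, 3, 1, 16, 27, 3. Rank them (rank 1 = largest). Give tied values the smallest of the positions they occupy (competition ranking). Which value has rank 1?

27

Sorted (descending): 27, 16, 8, 3, 3, 1, 1, 1
The 2 values of 3 occupy positions 4–5 → each gets rank 4.
The 3 values of 1 occupy positions 6–8 → each gets rank 6.
Rank 1 → value 27.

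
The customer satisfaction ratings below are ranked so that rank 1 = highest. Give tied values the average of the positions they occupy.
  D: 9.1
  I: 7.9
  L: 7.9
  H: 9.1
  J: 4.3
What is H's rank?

1.5

Sorted (descending): 9.1, 9.1, 7.9, 7.9, 4.3
The 2 values of 9.1 occupy positions 1–2 → average rank (1+2)/2 = 1.5.
The 2 values of 7.9 occupy positions 3–4 → average rank (3+4)/2 = 3.5.
H has value 9.1 → rank 1.5.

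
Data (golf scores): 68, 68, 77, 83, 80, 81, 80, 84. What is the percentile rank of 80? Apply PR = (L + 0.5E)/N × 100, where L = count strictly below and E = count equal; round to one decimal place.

50.0

N = 8.
Strictly below 80: 3. Equal to 80: 2.
PR = (3 + 0.5·2)/8 × 100 = 50.0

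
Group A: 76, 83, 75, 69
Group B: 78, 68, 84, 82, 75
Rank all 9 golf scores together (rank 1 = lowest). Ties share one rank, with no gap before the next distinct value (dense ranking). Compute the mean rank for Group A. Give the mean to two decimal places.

Sorted (ascending): 68, 69, 75, 75, 76, 78, 82, 83, 84
The 2 values of 75 share dense rank 3.
Remaining distinct values take the next consecutive integers.
Group A values → pooled ranks: 76→4, 83→7, 75→3, 69→2
Mean rank = (4 + 7 + 3 + 2) / 4 = 4.00

4.00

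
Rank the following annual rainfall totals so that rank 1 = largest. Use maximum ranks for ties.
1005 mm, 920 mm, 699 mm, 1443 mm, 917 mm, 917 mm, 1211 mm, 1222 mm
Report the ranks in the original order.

4, 5, 8, 1, 7, 7, 3, 2

Sorted (descending): 1443, 1222, 1211, 1005, 920, 917, 917, 699
The 2 values of 917 occupy positions 6–7 → each gets rank 7.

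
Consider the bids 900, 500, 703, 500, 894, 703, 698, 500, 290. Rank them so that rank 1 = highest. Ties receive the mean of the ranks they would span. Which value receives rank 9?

290

Sorted (descending): 900, 894, 703, 703, 698, 500, 500, 500, 290
The 2 values of 703 occupy positions 3–4 → average rank (3+4)/2 = 3.5.
The 3 values of 500 occupy positions 6–8 → average rank 7.
Rank 9 → value 290.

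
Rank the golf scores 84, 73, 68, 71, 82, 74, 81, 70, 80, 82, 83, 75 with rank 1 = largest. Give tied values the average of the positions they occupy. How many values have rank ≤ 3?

2

Sorted (descending): 84, 83, 82, 82, 81, 80, 75, 74, 73, 71, 70, 68
The 2 values of 82 occupy positions 3–4 → average rank (3+4)/2 = 3.5.
Ranks ≤ 3: {1, 2} → 2 values.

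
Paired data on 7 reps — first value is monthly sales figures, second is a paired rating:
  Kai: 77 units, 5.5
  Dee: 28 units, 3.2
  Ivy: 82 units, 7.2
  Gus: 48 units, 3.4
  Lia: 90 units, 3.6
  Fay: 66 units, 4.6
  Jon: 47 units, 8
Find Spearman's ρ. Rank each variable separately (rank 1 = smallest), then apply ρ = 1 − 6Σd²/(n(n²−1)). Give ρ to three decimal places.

Ranks of variable 1: 5, 1, 6, 3, 7, 4, 2
Ranks of variable 2: 5, 1, 6, 2, 3, 4, 7
d = r₁ − r₂: 0, 0, 0, 1, 4, 0, -5
d²: 0, 0, 0, 1, 16, 0, 25; Σd² = 42
ρ = 1 − 6·42/(7·48) = 1 − 252/336 = 0.250

0.250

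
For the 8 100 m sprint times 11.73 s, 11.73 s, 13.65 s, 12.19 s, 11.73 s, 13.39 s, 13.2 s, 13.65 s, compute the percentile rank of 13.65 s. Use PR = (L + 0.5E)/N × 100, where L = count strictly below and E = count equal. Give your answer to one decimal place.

N = 8.
Strictly below 13.65: 6. Equal to 13.65: 2.
PR = (6 + 0.5·2)/8 × 100 = 87.5

87.5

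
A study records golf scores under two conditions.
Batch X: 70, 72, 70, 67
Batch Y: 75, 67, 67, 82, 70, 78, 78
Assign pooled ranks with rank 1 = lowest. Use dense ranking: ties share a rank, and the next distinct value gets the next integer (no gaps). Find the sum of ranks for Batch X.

Sorted (ascending): 67, 67, 67, 70, 70, 70, 72, 75, 78, 78, 82
The 3 values of 67 share dense rank 1.
The 3 values of 70 share dense rank 2.
The 2 values of 78 share dense rank 5.
Remaining distinct values take the next consecutive integers.
Batch X values → pooled ranks: 70→2, 72→3, 70→2, 67→1
Rank sum = 2 + 3 + 2 + 1 = 8

8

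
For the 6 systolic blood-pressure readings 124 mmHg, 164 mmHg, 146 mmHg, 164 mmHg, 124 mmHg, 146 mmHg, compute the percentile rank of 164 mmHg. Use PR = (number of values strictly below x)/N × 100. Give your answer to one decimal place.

66.7

N = 6.
Strictly below 164: 4. Equal to 164: 2.
PR = 4/6 × 100 = 66.7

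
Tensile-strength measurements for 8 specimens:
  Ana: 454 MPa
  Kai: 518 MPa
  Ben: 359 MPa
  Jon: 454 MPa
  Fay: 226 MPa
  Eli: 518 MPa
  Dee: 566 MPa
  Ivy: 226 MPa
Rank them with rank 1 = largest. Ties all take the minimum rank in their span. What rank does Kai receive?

Sorted (descending): 566, 518, 518, 454, 454, 359, 226, 226
The 2 values of 518 occupy positions 2–3 → each gets rank 2.
The 2 values of 454 occupy positions 4–5 → each gets rank 4.
The 2 values of 226 occupy positions 7–8 → each gets rank 7.
Kai has value 518 MPa → rank 2.

2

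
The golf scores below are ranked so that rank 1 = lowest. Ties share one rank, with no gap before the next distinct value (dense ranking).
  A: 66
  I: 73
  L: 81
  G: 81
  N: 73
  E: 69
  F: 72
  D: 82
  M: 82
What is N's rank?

4

Sorted (ascending): 66, 69, 72, 73, 73, 81, 81, 82, 82
The 2 values of 73 share dense rank 4.
The 2 values of 81 share dense rank 5.
The 2 values of 82 share dense rank 6.
Remaining distinct values take the next consecutive integers.
N has value 73 → rank 4.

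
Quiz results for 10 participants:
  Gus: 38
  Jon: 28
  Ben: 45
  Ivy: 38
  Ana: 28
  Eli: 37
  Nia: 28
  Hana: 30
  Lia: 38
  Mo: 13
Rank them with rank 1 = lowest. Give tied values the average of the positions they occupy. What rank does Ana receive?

Sorted (ascending): 13, 28, 28, 28, 30, 37, 38, 38, 38, 45
The 3 values of 28 occupy positions 2–4 → average rank 3.
The 3 values of 38 occupy positions 7–9 → average rank 8.
Ana has value 28 → rank 3.

3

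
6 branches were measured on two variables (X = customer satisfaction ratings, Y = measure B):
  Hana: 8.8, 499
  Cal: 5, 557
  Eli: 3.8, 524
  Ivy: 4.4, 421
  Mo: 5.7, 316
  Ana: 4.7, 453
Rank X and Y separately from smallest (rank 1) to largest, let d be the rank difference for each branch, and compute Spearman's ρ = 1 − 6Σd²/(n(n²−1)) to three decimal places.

-0.143

Ranks of variable 1: 6, 4, 1, 2, 5, 3
Ranks of variable 2: 4, 6, 5, 2, 1, 3
d = r₁ − r₂: 2, -2, -4, 0, 4, 0
d²: 4, 4, 16, 0, 16, 0; Σd² = 40
ρ = 1 − 6·40/(6·35) = 1 − 240/210 = -0.143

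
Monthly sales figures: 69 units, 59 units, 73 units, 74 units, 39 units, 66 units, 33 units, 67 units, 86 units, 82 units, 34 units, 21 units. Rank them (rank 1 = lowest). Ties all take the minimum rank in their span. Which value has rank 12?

86

Sorted (ascending): 21, 33, 34, 39, 59, 66, 67, 69, 73, 74, 82, 86
No ties — each value takes its position as its rank.
Rank 12 → value 86.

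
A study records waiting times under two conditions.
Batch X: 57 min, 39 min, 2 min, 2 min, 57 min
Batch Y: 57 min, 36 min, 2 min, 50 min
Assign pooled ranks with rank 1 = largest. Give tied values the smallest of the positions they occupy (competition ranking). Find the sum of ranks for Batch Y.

Sorted (descending): 57, 57, 57, 50, 39, 36, 2, 2, 2
The 3 values of 57 occupy positions 1–3 → each gets rank 1.
The 3 values of 2 occupy positions 7–9 → each gets rank 7.
Batch Y values → pooled ranks: 57→1, 36→6, 2→7, 50→4
Rank sum = 1 + 6 + 7 + 4 = 18

18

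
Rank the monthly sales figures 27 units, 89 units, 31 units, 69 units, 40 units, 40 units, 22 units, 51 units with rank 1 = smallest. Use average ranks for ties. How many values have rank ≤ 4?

Sorted (ascending): 22, 27, 31, 40, 40, 51, 69, 89
The 2 values of 40 occupy positions 4–5 → average rank (4+5)/2 = 4.5.
Ranks ≤ 4: {1, 2, 3} → 3 values.

3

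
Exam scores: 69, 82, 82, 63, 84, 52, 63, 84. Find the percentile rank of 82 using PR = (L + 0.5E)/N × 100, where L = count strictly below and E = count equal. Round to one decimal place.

62.5

N = 8.
Strictly below 82: 4. Equal to 82: 2.
PR = (4 + 0.5·2)/8 × 100 = 62.5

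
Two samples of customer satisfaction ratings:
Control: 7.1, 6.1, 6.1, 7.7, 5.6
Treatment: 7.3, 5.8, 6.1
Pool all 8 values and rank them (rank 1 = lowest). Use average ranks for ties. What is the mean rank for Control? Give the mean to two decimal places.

4.60

Sorted (ascending): 5.6, 5.8, 6.1, 6.1, 6.1, 7.1, 7.3, 7.7
The 3 values of 6.1 occupy positions 3–5 → average rank 4.
Control values → pooled ranks: 7.1→6, 6.1→4, 6.1→4, 7.7→8, 5.6→1
Mean rank = (6 + 4 + 4 + 8 + 1) / 5 = 4.60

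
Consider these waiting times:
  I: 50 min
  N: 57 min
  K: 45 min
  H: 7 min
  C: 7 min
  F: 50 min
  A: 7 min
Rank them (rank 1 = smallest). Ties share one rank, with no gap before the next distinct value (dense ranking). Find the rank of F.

3

Sorted (ascending): 7, 7, 7, 45, 50, 50, 57
The 3 values of 7 share dense rank 1.
The 2 values of 50 share dense rank 3.
Remaining distinct values take the next consecutive integers.
F has value 50 min → rank 3.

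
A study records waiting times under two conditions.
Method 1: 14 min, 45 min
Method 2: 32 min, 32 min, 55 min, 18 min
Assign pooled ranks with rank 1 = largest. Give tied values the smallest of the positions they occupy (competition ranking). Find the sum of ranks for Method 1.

8

Sorted (descending): 55, 45, 32, 32, 18, 14
The 2 values of 32 occupy positions 3–4 → each gets rank 3.
Method 1 values → pooled ranks: 14→6, 45→2
Rank sum = 6 + 2 = 8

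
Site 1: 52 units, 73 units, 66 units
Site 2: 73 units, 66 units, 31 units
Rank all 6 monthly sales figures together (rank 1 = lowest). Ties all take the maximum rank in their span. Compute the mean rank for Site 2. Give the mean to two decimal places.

3.67

Sorted (ascending): 31, 52, 66, 66, 73, 73
The 2 values of 66 occupy positions 3–4 → each gets rank 4.
The 2 values of 73 occupy positions 5–6 → each gets rank 6.
Site 2 values → pooled ranks: 73→6, 66→4, 31→1
Mean rank = (6 + 4 + 1) / 3 = 3.67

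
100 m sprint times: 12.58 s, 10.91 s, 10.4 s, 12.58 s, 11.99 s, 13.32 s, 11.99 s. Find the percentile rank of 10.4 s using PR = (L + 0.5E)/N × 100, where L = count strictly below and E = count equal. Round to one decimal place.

7.1

N = 7.
Strictly below 10.4: 0. Equal to 10.4: 1.
PR = (0 + 0.5·1)/7 × 100 = 7.1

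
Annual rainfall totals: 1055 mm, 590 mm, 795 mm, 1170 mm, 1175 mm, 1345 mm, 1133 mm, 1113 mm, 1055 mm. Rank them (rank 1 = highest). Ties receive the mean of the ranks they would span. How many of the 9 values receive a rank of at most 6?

Sorted (descending): 1345, 1175, 1170, 1133, 1113, 1055, 1055, 795, 590
The 2 values of 1055 occupy positions 6–7 → average rank (6+7)/2 = 6.5.
Ranks ≤ 6: {1, 2, 3, 4, 5} → 5 values.

5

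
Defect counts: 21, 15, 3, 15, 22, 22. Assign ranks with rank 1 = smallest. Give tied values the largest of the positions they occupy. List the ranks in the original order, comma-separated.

Sorted (ascending): 3, 15, 15, 21, 22, 22
The 2 values of 15 occupy positions 2–3 → each gets rank 3.
The 2 values of 22 occupy positions 5–6 → each gets rank 6.

4, 3, 1, 3, 6, 6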